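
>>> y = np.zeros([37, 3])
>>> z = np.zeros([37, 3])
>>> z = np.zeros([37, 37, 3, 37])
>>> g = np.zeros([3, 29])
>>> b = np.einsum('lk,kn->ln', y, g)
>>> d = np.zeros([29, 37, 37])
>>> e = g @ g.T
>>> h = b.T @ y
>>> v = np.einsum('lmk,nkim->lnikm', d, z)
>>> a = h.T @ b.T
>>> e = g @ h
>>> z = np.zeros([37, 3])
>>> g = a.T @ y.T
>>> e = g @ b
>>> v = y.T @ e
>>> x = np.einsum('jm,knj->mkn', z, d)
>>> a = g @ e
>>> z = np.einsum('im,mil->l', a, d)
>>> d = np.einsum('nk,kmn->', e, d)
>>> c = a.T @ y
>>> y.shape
(37, 3)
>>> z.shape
(37,)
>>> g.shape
(37, 37)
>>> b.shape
(37, 29)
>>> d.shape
()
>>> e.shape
(37, 29)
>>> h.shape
(29, 3)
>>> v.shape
(3, 29)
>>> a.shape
(37, 29)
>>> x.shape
(3, 29, 37)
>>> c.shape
(29, 3)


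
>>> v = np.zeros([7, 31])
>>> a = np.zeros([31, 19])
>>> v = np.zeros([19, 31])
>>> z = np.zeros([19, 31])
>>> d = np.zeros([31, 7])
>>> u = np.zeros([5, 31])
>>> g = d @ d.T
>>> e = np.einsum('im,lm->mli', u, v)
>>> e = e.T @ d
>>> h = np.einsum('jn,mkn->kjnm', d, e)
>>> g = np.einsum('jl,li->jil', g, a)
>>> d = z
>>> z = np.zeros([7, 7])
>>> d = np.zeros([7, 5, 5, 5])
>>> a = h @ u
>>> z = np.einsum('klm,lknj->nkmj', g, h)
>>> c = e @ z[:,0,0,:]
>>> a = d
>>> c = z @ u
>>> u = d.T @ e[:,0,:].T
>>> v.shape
(19, 31)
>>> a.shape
(7, 5, 5, 5)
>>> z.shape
(7, 31, 31, 5)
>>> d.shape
(7, 5, 5, 5)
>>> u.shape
(5, 5, 5, 5)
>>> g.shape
(31, 19, 31)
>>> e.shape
(5, 19, 7)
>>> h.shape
(19, 31, 7, 5)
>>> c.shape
(7, 31, 31, 31)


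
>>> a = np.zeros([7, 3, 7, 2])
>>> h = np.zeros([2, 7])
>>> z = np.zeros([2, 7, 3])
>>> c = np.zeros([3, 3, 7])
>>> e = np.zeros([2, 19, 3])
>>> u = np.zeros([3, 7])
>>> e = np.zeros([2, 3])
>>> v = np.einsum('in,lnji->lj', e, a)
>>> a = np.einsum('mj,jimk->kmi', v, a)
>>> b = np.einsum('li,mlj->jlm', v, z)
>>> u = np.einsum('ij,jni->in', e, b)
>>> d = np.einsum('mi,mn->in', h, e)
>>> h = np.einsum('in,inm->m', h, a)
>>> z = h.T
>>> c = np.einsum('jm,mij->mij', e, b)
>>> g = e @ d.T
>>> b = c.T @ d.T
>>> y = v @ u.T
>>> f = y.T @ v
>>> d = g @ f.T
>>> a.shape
(2, 7, 3)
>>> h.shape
(3,)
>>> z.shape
(3,)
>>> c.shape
(3, 7, 2)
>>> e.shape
(2, 3)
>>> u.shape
(2, 7)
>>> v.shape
(7, 7)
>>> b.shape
(2, 7, 7)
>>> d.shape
(2, 2)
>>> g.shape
(2, 7)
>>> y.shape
(7, 2)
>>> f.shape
(2, 7)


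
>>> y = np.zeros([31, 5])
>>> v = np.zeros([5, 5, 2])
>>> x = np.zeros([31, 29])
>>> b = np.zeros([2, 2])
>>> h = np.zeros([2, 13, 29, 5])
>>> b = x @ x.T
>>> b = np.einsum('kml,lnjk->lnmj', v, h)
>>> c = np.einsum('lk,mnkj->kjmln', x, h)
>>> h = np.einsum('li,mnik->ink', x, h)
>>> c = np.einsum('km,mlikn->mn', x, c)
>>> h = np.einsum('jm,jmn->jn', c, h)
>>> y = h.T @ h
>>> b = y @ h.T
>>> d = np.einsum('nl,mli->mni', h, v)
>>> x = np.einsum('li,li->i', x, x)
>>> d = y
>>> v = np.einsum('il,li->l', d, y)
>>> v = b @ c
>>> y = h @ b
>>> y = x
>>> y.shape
(29,)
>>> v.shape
(5, 13)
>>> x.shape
(29,)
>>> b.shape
(5, 29)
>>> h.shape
(29, 5)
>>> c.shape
(29, 13)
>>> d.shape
(5, 5)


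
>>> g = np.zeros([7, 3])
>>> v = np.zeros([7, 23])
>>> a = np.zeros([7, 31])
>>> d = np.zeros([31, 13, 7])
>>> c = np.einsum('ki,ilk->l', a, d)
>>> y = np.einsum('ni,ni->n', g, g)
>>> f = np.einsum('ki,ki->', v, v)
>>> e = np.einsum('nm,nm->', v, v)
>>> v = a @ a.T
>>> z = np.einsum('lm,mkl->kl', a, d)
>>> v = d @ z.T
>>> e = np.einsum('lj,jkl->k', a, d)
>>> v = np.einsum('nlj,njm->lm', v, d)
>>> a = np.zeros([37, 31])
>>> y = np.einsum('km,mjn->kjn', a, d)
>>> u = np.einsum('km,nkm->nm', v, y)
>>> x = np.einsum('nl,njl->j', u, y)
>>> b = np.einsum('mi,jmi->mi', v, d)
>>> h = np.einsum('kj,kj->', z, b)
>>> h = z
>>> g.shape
(7, 3)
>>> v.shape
(13, 7)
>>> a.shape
(37, 31)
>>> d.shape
(31, 13, 7)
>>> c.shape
(13,)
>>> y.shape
(37, 13, 7)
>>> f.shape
()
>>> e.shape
(13,)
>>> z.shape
(13, 7)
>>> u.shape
(37, 7)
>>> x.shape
(13,)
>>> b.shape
(13, 7)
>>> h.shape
(13, 7)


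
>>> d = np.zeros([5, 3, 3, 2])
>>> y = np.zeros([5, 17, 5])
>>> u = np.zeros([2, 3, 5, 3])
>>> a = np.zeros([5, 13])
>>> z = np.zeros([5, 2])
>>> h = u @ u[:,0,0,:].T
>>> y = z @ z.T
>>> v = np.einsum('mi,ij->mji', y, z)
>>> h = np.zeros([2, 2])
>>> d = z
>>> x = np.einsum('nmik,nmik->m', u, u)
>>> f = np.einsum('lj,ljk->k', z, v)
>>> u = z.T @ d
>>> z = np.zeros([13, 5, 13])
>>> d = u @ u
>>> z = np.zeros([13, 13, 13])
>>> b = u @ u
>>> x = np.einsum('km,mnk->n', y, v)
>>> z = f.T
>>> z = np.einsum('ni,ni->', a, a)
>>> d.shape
(2, 2)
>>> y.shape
(5, 5)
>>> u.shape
(2, 2)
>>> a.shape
(5, 13)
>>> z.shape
()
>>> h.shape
(2, 2)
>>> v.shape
(5, 2, 5)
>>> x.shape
(2,)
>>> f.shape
(5,)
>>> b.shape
(2, 2)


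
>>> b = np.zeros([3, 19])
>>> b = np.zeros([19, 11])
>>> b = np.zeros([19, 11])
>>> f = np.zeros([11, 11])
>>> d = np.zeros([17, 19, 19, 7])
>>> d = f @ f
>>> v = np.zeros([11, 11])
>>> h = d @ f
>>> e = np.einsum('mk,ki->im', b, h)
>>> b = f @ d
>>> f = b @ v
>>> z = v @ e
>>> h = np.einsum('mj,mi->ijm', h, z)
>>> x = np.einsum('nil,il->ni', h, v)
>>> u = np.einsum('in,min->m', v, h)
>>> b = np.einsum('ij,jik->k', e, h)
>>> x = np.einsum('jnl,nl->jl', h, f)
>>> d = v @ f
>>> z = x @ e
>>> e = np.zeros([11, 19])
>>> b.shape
(11,)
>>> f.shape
(11, 11)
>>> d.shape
(11, 11)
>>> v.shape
(11, 11)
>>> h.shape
(19, 11, 11)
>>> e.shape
(11, 19)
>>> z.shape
(19, 19)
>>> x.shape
(19, 11)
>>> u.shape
(19,)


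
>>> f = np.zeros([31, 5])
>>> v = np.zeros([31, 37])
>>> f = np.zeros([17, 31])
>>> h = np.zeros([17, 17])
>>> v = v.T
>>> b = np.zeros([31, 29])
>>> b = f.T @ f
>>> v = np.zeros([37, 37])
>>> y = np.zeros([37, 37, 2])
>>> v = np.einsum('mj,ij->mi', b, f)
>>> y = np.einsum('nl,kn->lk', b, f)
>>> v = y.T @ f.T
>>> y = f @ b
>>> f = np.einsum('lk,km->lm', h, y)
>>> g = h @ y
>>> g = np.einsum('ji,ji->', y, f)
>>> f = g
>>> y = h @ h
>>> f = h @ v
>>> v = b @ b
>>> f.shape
(17, 17)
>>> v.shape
(31, 31)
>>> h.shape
(17, 17)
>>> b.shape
(31, 31)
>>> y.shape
(17, 17)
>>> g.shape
()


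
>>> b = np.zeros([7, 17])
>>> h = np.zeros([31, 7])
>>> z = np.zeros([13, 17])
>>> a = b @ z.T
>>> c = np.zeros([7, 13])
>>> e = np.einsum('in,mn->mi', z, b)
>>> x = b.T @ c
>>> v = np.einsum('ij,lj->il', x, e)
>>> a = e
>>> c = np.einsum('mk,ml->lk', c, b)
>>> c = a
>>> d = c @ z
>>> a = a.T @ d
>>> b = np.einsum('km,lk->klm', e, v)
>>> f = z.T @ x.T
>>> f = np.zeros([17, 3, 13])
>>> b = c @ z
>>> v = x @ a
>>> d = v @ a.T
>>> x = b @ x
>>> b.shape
(7, 17)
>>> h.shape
(31, 7)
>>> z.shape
(13, 17)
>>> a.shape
(13, 17)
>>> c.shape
(7, 13)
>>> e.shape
(7, 13)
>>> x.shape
(7, 13)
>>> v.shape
(17, 17)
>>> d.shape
(17, 13)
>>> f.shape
(17, 3, 13)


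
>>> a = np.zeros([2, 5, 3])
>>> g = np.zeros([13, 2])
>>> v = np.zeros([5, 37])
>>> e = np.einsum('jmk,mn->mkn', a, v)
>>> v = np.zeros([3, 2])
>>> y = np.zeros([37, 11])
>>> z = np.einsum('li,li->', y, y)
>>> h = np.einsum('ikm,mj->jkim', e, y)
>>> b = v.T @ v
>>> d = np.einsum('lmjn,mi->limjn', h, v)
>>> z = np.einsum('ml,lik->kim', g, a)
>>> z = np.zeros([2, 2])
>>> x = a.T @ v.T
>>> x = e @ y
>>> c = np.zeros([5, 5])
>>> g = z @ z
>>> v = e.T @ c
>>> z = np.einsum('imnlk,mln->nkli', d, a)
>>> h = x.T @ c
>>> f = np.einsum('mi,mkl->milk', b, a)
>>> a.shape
(2, 5, 3)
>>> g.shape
(2, 2)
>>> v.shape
(37, 3, 5)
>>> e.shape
(5, 3, 37)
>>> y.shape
(37, 11)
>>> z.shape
(3, 37, 5, 11)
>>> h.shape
(11, 3, 5)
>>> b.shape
(2, 2)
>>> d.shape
(11, 2, 3, 5, 37)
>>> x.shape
(5, 3, 11)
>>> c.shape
(5, 5)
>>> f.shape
(2, 2, 3, 5)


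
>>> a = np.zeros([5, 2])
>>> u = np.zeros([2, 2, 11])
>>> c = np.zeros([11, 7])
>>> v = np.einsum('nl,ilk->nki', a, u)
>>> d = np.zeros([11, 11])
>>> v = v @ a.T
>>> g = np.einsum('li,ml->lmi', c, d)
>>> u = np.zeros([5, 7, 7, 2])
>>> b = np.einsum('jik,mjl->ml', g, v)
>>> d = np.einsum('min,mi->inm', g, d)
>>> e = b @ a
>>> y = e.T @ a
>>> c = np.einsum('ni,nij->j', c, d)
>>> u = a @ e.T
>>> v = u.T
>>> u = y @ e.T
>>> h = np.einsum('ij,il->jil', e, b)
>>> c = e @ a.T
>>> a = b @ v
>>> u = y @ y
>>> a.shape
(5, 5)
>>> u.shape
(2, 2)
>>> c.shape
(5, 5)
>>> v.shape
(5, 5)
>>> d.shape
(11, 7, 11)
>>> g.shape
(11, 11, 7)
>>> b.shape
(5, 5)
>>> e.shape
(5, 2)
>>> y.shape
(2, 2)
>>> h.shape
(2, 5, 5)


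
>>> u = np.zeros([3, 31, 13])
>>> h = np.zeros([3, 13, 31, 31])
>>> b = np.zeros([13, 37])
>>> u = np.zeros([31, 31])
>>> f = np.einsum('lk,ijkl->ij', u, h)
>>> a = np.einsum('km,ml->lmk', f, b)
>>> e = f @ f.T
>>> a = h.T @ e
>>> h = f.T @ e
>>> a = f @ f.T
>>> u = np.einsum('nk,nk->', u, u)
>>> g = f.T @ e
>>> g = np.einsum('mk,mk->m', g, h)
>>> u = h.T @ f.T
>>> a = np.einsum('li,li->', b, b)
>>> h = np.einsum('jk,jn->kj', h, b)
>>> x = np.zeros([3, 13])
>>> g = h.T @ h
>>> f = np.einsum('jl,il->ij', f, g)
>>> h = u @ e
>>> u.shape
(3, 3)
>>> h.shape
(3, 3)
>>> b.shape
(13, 37)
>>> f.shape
(13, 3)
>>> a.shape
()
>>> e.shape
(3, 3)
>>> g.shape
(13, 13)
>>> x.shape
(3, 13)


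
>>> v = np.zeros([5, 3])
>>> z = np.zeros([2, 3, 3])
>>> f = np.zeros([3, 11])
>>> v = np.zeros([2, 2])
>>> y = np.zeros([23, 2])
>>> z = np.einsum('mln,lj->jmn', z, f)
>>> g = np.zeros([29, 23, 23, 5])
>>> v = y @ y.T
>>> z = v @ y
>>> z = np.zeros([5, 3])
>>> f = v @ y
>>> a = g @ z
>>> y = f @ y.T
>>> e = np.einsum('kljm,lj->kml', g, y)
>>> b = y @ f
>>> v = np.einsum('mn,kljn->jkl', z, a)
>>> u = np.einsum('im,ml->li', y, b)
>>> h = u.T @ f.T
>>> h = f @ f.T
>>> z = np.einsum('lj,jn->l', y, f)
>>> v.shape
(23, 29, 23)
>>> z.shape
(23,)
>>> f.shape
(23, 2)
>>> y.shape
(23, 23)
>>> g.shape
(29, 23, 23, 5)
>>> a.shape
(29, 23, 23, 3)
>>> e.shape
(29, 5, 23)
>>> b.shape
(23, 2)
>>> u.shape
(2, 23)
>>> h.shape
(23, 23)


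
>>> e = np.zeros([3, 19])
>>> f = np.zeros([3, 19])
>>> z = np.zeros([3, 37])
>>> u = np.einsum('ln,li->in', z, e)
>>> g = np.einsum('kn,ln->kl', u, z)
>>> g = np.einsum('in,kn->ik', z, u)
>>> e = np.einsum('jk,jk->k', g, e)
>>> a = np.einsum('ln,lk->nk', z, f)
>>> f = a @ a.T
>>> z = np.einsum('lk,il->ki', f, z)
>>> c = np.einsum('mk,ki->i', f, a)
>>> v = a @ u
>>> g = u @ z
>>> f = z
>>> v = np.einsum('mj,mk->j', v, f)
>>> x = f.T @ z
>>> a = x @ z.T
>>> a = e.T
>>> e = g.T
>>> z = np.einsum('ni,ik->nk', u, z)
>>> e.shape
(3, 19)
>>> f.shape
(37, 3)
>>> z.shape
(19, 3)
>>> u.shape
(19, 37)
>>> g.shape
(19, 3)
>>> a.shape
(19,)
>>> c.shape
(19,)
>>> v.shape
(37,)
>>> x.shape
(3, 3)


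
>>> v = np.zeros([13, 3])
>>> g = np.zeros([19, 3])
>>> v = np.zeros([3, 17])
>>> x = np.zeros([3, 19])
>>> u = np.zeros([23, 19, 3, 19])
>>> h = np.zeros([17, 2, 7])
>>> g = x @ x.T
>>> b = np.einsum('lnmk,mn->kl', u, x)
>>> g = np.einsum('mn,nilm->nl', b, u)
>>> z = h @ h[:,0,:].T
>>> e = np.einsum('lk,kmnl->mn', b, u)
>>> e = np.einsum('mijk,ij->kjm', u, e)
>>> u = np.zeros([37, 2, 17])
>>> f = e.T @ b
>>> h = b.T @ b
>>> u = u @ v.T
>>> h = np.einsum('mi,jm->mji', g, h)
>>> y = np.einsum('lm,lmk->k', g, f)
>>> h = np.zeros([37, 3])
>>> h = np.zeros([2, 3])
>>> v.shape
(3, 17)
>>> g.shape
(23, 3)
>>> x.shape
(3, 19)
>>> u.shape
(37, 2, 3)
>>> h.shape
(2, 3)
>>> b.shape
(19, 23)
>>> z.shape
(17, 2, 17)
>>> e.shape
(19, 3, 23)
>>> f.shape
(23, 3, 23)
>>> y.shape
(23,)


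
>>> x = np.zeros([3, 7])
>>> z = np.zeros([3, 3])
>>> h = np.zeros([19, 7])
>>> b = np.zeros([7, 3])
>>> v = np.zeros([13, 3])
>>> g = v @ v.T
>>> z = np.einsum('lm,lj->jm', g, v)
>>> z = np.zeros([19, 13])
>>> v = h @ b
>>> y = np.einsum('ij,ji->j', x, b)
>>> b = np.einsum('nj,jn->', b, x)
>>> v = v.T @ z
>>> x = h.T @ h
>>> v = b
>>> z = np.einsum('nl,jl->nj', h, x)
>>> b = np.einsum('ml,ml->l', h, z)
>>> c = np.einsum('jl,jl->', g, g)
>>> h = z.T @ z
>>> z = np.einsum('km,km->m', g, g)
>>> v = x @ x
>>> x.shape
(7, 7)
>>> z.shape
(13,)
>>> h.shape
(7, 7)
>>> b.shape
(7,)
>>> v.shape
(7, 7)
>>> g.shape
(13, 13)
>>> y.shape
(7,)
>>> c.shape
()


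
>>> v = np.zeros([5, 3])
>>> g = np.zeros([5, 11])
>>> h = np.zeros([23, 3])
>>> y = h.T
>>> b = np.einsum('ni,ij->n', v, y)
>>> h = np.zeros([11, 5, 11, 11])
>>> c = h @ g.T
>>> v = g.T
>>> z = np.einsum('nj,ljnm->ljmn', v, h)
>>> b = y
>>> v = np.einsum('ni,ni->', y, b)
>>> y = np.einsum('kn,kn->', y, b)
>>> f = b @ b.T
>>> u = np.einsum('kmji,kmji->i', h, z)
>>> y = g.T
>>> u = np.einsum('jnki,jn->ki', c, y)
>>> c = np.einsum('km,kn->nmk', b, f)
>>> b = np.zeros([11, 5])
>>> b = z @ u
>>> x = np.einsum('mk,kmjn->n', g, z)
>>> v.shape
()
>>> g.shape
(5, 11)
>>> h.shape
(11, 5, 11, 11)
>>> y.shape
(11, 5)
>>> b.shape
(11, 5, 11, 5)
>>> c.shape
(3, 23, 3)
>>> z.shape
(11, 5, 11, 11)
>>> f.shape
(3, 3)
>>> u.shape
(11, 5)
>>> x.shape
(11,)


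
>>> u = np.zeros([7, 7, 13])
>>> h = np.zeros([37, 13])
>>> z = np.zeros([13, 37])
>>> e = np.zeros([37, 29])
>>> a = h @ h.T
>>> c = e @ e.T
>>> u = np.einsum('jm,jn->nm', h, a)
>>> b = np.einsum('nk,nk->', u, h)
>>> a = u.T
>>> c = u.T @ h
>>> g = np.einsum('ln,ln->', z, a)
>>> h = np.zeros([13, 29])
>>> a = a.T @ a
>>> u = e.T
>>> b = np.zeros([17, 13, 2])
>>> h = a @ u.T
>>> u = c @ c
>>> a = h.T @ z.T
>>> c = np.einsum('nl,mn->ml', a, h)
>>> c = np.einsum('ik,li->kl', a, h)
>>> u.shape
(13, 13)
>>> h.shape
(37, 29)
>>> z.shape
(13, 37)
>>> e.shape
(37, 29)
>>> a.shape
(29, 13)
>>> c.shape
(13, 37)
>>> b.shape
(17, 13, 2)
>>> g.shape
()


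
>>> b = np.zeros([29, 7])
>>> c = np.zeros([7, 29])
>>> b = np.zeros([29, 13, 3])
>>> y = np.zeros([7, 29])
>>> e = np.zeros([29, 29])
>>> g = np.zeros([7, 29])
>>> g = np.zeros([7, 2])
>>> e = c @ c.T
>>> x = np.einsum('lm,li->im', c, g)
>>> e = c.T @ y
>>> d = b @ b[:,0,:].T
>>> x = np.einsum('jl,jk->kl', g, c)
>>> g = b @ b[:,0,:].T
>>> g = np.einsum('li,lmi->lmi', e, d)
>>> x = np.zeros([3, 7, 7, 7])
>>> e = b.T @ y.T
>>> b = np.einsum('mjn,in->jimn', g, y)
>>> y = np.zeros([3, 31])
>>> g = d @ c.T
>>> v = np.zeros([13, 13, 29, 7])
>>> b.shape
(13, 7, 29, 29)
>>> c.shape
(7, 29)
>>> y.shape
(3, 31)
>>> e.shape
(3, 13, 7)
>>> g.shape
(29, 13, 7)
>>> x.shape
(3, 7, 7, 7)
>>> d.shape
(29, 13, 29)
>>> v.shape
(13, 13, 29, 7)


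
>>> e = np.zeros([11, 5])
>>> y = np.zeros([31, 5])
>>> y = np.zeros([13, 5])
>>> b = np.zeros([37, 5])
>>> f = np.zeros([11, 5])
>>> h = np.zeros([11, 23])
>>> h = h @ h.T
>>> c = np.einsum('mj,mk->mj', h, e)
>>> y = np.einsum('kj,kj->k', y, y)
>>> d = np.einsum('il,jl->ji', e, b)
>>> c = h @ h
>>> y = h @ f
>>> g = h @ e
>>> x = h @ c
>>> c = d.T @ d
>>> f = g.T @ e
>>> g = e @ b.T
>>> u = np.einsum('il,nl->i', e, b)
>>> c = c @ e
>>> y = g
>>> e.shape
(11, 5)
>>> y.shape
(11, 37)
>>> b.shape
(37, 5)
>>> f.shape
(5, 5)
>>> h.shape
(11, 11)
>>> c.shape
(11, 5)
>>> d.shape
(37, 11)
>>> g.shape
(11, 37)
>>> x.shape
(11, 11)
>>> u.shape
(11,)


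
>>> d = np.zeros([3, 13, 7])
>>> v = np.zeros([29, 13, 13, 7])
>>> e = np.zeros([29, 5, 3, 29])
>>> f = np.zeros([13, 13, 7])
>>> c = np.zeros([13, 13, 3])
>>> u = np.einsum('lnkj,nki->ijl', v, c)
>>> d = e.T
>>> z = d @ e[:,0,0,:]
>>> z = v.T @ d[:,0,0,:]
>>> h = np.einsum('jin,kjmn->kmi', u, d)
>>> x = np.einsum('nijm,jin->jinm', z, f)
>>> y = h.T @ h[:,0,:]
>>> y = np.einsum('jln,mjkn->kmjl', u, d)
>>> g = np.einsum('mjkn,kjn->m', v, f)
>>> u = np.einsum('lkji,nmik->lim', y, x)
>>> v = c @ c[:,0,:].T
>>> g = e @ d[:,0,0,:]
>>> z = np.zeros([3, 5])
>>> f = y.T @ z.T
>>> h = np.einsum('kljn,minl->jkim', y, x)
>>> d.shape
(29, 3, 5, 29)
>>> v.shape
(13, 13, 13)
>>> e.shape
(29, 5, 3, 29)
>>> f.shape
(7, 3, 29, 3)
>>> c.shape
(13, 13, 3)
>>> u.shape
(5, 7, 13)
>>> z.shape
(3, 5)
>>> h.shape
(3, 5, 13, 13)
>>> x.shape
(13, 13, 7, 29)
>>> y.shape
(5, 29, 3, 7)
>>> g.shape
(29, 5, 3, 29)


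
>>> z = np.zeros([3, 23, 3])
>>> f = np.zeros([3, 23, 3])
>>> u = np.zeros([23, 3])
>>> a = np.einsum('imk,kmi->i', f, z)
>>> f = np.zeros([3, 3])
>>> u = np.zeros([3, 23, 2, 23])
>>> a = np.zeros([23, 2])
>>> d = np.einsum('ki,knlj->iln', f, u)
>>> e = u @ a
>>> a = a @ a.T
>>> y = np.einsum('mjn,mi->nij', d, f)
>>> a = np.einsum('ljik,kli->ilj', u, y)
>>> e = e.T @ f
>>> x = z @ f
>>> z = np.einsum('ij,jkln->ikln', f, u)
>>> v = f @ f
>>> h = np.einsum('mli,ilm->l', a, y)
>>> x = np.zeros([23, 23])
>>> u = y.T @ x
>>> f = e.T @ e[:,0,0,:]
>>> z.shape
(3, 23, 2, 23)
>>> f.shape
(3, 23, 2, 3)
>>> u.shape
(2, 3, 23)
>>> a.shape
(2, 3, 23)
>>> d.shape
(3, 2, 23)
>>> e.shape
(2, 2, 23, 3)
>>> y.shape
(23, 3, 2)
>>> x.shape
(23, 23)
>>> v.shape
(3, 3)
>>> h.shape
(3,)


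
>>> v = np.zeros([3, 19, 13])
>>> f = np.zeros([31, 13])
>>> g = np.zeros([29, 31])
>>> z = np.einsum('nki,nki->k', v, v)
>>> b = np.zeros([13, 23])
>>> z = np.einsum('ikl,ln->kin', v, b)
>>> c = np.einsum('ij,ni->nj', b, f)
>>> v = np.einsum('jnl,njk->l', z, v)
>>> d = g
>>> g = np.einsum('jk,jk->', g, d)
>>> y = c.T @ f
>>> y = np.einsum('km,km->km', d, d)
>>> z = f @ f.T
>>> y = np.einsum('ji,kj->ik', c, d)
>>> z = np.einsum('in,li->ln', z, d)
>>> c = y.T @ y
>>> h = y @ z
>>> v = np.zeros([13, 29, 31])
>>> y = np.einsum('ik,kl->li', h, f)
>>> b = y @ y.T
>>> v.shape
(13, 29, 31)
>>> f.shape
(31, 13)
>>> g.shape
()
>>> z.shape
(29, 31)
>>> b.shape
(13, 13)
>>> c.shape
(29, 29)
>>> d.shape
(29, 31)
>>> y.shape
(13, 23)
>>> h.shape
(23, 31)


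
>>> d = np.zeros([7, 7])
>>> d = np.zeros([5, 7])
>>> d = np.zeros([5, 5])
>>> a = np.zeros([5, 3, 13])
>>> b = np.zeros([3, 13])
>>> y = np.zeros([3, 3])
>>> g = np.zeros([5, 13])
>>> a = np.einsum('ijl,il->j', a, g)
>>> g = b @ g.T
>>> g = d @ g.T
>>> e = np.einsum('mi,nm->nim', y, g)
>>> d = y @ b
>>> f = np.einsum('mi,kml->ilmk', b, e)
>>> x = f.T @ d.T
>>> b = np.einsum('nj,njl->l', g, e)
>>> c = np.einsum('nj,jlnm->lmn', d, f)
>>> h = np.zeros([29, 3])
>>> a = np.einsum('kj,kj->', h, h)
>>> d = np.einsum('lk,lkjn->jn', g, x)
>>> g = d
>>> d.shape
(3, 3)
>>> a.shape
()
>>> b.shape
(3,)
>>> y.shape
(3, 3)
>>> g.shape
(3, 3)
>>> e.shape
(5, 3, 3)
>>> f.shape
(13, 3, 3, 5)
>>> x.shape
(5, 3, 3, 3)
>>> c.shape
(3, 5, 3)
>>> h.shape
(29, 3)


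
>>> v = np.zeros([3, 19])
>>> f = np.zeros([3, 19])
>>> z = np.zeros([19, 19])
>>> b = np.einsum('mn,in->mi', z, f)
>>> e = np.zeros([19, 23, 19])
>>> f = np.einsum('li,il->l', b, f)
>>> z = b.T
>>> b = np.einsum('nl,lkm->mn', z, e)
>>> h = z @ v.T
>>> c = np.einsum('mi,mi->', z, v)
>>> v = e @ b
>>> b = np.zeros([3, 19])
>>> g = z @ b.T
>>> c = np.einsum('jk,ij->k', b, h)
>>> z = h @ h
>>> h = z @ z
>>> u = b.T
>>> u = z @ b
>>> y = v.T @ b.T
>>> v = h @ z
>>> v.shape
(3, 3)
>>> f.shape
(19,)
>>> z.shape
(3, 3)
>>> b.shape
(3, 19)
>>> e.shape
(19, 23, 19)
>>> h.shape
(3, 3)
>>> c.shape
(19,)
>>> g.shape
(3, 3)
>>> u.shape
(3, 19)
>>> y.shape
(3, 23, 3)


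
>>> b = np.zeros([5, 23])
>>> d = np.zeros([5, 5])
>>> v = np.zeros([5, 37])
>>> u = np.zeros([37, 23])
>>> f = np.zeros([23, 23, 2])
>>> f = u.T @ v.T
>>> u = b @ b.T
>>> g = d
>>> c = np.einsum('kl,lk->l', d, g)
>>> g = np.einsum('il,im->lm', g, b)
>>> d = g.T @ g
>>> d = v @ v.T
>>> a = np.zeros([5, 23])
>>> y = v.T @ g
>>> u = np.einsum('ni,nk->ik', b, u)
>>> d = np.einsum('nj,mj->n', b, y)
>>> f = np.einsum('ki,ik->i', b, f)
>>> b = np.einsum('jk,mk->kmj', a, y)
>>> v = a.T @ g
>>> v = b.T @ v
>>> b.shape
(23, 37, 5)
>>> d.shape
(5,)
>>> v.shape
(5, 37, 23)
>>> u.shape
(23, 5)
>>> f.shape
(23,)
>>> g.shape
(5, 23)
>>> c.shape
(5,)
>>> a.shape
(5, 23)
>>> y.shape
(37, 23)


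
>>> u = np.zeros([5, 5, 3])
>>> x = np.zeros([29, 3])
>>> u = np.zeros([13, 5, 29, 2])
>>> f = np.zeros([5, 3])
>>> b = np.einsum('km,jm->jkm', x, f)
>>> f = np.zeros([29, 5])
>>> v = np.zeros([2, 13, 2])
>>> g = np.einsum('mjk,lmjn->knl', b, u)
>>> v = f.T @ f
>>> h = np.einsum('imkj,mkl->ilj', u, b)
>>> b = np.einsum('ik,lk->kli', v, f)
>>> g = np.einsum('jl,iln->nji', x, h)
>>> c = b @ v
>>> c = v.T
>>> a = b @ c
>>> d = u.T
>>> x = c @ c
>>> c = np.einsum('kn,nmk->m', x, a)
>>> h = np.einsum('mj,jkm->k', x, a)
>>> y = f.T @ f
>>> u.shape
(13, 5, 29, 2)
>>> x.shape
(5, 5)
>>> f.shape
(29, 5)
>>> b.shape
(5, 29, 5)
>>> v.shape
(5, 5)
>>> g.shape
(2, 29, 13)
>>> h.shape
(29,)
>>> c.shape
(29,)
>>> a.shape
(5, 29, 5)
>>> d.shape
(2, 29, 5, 13)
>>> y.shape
(5, 5)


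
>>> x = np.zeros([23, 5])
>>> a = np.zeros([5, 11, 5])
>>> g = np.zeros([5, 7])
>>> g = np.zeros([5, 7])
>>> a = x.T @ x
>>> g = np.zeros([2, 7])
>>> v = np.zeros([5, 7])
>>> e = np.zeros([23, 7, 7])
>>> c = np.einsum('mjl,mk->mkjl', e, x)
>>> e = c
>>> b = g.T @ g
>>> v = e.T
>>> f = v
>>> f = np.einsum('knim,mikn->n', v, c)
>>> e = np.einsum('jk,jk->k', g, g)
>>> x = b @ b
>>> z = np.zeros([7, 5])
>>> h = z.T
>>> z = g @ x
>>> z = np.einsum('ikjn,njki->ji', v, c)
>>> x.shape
(7, 7)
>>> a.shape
(5, 5)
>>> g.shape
(2, 7)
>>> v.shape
(7, 7, 5, 23)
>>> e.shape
(7,)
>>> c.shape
(23, 5, 7, 7)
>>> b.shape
(7, 7)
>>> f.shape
(7,)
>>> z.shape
(5, 7)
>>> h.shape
(5, 7)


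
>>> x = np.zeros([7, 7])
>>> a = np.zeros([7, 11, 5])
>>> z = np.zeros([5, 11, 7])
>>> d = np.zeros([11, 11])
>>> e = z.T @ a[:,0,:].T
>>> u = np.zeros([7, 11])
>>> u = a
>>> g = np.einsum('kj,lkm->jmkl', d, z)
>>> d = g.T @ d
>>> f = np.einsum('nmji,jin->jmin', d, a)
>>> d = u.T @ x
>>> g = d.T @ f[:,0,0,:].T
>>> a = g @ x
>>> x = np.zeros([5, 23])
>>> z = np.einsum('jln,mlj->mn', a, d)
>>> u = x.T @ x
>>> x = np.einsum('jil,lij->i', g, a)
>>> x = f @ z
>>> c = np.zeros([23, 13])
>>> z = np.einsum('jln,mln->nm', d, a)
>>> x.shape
(7, 11, 11, 7)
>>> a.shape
(7, 11, 7)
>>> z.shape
(7, 7)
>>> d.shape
(5, 11, 7)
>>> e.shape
(7, 11, 7)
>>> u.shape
(23, 23)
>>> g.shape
(7, 11, 7)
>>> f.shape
(7, 11, 11, 5)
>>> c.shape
(23, 13)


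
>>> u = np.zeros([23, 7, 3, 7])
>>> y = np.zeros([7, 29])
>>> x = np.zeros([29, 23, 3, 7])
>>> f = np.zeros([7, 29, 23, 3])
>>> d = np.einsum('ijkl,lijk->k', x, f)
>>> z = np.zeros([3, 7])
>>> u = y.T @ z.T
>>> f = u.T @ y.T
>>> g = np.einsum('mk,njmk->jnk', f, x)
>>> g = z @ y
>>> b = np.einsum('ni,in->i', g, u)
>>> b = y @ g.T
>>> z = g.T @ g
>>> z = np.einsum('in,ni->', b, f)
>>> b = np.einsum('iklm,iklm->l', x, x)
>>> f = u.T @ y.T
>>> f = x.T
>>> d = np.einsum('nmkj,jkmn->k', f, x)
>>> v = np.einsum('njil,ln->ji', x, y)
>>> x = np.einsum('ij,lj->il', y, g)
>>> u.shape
(29, 3)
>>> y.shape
(7, 29)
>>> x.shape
(7, 3)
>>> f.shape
(7, 3, 23, 29)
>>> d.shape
(23,)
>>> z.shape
()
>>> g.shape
(3, 29)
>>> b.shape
(3,)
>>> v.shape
(23, 3)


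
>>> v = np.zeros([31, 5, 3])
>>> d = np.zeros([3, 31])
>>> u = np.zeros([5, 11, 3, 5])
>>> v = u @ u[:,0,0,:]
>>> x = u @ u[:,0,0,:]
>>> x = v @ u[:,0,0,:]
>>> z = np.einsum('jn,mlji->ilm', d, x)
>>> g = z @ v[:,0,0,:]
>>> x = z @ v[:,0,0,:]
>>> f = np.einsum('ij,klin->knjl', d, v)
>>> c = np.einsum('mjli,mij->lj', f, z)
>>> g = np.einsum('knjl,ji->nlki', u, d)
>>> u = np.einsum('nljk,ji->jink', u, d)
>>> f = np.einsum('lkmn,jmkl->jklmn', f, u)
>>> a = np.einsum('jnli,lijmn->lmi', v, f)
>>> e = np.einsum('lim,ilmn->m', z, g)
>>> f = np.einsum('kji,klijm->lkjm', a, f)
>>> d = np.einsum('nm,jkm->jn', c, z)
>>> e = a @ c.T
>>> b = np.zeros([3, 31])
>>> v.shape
(5, 11, 3, 5)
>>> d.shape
(5, 31)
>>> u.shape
(3, 31, 5, 5)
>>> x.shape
(5, 11, 5)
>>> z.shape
(5, 11, 5)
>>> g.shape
(11, 5, 5, 31)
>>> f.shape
(5, 3, 31, 11)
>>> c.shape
(31, 5)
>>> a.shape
(3, 31, 5)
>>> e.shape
(3, 31, 31)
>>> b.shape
(3, 31)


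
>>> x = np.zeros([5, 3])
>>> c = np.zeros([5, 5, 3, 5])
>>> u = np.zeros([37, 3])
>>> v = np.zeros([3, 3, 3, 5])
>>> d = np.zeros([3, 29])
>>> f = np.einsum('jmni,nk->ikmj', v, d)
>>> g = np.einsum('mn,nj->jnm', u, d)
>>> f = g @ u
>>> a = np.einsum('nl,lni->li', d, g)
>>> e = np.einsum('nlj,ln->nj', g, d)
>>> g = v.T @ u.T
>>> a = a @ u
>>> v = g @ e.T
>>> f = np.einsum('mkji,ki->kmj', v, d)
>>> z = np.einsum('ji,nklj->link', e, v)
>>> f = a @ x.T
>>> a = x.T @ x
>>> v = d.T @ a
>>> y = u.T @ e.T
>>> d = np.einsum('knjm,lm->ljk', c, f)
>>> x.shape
(5, 3)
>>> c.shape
(5, 5, 3, 5)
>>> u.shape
(37, 3)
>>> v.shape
(29, 3)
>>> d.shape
(29, 3, 5)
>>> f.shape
(29, 5)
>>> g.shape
(5, 3, 3, 37)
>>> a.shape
(3, 3)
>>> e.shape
(29, 37)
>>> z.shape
(3, 37, 5, 3)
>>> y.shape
(3, 29)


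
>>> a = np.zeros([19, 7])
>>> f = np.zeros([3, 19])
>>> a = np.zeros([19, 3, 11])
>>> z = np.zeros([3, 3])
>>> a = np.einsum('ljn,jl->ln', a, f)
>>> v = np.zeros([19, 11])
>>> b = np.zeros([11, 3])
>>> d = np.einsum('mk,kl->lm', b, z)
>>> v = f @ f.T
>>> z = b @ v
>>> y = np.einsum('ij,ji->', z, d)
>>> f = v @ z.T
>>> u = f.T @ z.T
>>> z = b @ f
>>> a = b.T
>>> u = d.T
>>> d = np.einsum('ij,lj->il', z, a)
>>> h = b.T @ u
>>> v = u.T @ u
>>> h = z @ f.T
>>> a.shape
(3, 11)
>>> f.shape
(3, 11)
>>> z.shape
(11, 11)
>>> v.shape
(3, 3)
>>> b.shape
(11, 3)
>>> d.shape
(11, 3)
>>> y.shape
()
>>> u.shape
(11, 3)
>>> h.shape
(11, 3)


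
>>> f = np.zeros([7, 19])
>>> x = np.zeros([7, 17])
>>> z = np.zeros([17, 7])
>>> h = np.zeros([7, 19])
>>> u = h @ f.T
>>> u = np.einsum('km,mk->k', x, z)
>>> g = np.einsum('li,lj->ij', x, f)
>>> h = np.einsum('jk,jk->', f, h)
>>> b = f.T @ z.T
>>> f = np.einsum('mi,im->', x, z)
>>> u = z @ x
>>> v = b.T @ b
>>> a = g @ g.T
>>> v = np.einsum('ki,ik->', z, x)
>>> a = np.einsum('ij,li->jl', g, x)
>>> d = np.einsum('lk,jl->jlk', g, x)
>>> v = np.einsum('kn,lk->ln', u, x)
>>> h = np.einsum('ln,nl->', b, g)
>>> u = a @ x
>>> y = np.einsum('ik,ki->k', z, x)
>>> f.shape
()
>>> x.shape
(7, 17)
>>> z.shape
(17, 7)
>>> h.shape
()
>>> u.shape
(19, 17)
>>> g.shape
(17, 19)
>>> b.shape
(19, 17)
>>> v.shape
(7, 17)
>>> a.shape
(19, 7)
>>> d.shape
(7, 17, 19)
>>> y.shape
(7,)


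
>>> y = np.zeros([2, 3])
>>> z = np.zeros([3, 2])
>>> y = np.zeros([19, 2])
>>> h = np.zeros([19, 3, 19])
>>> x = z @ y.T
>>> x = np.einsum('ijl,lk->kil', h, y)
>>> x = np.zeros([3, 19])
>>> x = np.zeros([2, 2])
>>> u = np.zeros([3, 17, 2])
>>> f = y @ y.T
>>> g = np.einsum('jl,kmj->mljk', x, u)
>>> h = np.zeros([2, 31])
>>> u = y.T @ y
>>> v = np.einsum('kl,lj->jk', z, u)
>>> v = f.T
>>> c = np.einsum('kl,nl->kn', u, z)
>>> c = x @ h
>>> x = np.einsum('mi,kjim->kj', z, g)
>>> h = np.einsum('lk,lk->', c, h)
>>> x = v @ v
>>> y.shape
(19, 2)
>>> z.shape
(3, 2)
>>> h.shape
()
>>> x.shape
(19, 19)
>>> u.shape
(2, 2)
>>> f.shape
(19, 19)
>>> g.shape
(17, 2, 2, 3)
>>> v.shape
(19, 19)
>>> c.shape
(2, 31)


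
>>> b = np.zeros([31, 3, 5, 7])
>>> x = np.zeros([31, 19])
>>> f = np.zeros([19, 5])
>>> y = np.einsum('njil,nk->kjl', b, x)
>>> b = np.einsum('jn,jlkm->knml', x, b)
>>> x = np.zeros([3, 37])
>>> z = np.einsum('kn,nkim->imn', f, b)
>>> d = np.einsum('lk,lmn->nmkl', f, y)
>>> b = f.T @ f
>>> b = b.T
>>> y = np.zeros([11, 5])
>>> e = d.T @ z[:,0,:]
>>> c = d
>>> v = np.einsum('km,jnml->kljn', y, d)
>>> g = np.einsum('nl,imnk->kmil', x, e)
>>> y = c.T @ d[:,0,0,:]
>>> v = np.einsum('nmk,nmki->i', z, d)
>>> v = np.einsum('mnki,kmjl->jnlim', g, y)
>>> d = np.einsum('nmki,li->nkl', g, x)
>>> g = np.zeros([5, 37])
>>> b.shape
(5, 5)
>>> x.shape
(3, 37)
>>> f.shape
(19, 5)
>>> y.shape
(19, 5, 3, 19)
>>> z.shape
(7, 3, 5)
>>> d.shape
(5, 19, 3)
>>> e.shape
(19, 5, 3, 5)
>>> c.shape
(7, 3, 5, 19)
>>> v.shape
(3, 5, 19, 37, 5)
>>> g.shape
(5, 37)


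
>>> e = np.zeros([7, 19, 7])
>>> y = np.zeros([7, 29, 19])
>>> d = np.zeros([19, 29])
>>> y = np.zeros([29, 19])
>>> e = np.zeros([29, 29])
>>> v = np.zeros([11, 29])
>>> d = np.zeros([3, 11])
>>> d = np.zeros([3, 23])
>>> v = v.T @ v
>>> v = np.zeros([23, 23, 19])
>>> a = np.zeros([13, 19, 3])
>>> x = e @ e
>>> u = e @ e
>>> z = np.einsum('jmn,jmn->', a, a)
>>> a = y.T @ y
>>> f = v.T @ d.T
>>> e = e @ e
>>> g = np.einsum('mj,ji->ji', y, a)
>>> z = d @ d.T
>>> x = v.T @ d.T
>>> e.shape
(29, 29)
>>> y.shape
(29, 19)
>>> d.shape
(3, 23)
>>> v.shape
(23, 23, 19)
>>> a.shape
(19, 19)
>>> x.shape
(19, 23, 3)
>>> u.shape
(29, 29)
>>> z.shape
(3, 3)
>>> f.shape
(19, 23, 3)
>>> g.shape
(19, 19)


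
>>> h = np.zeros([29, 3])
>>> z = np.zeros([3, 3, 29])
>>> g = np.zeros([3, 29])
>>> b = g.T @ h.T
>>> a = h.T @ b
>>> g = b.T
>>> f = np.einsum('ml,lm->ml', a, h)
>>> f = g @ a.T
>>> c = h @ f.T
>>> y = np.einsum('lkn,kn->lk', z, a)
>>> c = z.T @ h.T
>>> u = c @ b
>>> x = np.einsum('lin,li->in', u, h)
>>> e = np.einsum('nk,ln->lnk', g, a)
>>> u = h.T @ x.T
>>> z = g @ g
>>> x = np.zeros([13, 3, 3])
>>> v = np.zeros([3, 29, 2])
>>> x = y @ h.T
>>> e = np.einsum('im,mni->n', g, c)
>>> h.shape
(29, 3)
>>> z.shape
(29, 29)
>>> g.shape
(29, 29)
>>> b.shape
(29, 29)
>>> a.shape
(3, 29)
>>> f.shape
(29, 3)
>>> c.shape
(29, 3, 29)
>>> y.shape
(3, 3)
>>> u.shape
(3, 3)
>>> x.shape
(3, 29)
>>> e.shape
(3,)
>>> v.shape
(3, 29, 2)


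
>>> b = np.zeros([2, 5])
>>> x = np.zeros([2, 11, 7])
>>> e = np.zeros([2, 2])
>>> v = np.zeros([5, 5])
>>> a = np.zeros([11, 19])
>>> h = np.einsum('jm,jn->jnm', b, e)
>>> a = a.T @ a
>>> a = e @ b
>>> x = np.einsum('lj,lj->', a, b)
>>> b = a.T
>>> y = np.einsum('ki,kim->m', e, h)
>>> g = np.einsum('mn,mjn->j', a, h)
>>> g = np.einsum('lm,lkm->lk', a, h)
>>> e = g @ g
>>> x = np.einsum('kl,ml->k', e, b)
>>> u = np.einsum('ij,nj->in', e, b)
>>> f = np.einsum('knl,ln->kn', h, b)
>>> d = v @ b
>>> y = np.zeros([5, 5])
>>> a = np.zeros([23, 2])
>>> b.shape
(5, 2)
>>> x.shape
(2,)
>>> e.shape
(2, 2)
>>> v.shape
(5, 5)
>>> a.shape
(23, 2)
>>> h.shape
(2, 2, 5)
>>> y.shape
(5, 5)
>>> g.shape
(2, 2)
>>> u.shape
(2, 5)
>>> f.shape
(2, 2)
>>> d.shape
(5, 2)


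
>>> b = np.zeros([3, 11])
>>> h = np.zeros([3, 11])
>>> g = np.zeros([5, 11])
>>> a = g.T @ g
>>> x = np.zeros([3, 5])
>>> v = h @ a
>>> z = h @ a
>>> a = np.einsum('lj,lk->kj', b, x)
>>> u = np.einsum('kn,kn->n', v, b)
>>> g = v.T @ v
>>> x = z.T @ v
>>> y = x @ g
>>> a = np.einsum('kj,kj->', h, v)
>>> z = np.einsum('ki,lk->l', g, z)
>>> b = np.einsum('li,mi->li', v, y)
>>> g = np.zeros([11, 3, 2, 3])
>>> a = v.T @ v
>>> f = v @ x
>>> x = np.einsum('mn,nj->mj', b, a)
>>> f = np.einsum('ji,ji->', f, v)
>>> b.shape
(3, 11)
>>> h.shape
(3, 11)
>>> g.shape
(11, 3, 2, 3)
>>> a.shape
(11, 11)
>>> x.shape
(3, 11)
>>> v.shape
(3, 11)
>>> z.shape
(3,)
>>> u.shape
(11,)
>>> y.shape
(11, 11)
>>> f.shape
()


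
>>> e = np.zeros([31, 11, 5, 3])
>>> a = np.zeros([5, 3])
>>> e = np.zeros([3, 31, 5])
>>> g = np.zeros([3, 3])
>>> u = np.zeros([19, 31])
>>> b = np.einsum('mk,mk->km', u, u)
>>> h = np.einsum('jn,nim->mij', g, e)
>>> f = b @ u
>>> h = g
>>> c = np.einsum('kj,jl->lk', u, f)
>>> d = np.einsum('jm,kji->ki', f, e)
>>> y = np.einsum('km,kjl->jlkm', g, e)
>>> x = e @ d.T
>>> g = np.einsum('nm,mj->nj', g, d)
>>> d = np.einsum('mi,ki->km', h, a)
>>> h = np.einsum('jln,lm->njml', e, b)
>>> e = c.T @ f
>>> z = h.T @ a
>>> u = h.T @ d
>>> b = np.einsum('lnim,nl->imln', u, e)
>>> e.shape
(19, 31)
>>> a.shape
(5, 3)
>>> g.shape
(3, 5)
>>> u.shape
(31, 19, 3, 3)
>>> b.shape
(3, 3, 31, 19)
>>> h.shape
(5, 3, 19, 31)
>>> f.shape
(31, 31)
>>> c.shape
(31, 19)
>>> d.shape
(5, 3)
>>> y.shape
(31, 5, 3, 3)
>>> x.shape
(3, 31, 3)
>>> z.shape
(31, 19, 3, 3)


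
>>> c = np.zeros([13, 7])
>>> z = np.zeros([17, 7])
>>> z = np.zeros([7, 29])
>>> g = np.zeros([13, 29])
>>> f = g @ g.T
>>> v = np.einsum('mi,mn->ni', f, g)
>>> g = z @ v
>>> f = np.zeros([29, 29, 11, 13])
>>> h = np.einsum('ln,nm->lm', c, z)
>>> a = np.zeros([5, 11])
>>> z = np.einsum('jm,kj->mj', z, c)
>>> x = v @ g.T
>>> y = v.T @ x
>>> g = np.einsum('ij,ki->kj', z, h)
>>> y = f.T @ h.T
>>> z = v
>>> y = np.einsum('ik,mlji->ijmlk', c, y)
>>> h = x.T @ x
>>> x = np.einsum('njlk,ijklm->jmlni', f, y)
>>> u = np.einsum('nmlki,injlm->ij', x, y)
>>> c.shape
(13, 7)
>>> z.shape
(29, 13)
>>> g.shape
(13, 7)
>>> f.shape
(29, 29, 11, 13)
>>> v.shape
(29, 13)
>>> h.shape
(7, 7)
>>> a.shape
(5, 11)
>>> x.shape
(29, 7, 11, 29, 13)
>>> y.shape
(13, 29, 13, 11, 7)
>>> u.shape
(13, 13)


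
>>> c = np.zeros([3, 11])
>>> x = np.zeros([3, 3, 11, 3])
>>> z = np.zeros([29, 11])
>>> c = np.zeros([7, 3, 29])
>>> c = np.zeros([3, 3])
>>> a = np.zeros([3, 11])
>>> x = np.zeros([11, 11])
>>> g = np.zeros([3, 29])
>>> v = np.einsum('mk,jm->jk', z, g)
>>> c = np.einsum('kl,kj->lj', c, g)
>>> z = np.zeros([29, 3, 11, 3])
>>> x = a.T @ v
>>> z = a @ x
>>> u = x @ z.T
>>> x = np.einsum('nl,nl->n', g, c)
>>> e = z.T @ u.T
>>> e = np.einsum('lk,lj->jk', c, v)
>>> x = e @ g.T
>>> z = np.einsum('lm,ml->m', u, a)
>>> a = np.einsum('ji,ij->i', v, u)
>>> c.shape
(3, 29)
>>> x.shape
(11, 3)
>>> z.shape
(3,)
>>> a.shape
(11,)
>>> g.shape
(3, 29)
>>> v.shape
(3, 11)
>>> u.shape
(11, 3)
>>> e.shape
(11, 29)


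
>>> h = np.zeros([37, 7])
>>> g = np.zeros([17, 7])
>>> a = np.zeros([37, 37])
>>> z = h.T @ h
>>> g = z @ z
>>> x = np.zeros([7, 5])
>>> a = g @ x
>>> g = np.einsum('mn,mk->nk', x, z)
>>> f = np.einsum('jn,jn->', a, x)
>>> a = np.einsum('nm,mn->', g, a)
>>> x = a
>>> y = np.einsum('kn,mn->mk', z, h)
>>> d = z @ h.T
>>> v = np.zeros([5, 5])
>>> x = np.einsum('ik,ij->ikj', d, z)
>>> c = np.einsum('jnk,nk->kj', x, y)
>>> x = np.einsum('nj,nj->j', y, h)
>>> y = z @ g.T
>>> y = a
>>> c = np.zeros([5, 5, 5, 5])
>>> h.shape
(37, 7)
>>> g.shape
(5, 7)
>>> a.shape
()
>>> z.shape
(7, 7)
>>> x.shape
(7,)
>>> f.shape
()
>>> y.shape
()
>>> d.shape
(7, 37)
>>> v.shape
(5, 5)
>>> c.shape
(5, 5, 5, 5)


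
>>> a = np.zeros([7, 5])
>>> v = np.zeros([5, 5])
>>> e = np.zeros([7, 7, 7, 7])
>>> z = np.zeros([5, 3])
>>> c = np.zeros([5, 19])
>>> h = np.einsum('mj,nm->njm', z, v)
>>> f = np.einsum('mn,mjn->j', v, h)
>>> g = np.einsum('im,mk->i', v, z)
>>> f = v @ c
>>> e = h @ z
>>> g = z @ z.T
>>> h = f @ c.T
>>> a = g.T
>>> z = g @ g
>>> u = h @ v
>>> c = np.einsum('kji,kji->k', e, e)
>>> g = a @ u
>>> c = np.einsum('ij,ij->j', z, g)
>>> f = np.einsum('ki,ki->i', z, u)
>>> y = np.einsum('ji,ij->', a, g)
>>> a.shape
(5, 5)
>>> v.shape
(5, 5)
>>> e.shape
(5, 3, 3)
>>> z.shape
(5, 5)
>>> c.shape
(5,)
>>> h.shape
(5, 5)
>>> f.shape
(5,)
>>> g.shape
(5, 5)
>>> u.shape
(5, 5)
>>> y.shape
()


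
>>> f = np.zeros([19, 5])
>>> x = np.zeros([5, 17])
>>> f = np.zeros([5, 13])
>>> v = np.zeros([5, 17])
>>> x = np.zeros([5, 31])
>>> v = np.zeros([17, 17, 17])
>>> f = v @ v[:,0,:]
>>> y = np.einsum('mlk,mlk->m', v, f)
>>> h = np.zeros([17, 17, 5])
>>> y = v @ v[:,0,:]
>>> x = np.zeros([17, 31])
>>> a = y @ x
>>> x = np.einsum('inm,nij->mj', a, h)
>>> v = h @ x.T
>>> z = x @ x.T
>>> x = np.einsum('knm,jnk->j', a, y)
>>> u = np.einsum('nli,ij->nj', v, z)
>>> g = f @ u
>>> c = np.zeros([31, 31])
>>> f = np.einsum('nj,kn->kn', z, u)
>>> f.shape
(17, 31)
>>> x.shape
(17,)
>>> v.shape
(17, 17, 31)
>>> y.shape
(17, 17, 17)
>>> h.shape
(17, 17, 5)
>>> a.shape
(17, 17, 31)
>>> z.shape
(31, 31)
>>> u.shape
(17, 31)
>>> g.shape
(17, 17, 31)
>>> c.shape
(31, 31)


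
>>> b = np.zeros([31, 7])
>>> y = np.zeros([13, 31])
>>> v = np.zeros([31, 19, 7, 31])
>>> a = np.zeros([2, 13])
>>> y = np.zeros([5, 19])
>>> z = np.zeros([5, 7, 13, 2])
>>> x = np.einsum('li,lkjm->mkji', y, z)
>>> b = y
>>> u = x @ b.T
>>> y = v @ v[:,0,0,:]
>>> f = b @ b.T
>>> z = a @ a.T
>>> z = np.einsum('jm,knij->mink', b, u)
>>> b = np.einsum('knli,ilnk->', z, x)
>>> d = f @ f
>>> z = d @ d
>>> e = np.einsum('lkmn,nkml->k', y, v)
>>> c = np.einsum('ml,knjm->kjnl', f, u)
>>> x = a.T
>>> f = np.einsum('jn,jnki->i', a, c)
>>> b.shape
()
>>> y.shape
(31, 19, 7, 31)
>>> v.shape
(31, 19, 7, 31)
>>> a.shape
(2, 13)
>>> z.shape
(5, 5)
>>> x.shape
(13, 2)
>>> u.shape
(2, 7, 13, 5)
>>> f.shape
(5,)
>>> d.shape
(5, 5)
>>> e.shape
(19,)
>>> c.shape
(2, 13, 7, 5)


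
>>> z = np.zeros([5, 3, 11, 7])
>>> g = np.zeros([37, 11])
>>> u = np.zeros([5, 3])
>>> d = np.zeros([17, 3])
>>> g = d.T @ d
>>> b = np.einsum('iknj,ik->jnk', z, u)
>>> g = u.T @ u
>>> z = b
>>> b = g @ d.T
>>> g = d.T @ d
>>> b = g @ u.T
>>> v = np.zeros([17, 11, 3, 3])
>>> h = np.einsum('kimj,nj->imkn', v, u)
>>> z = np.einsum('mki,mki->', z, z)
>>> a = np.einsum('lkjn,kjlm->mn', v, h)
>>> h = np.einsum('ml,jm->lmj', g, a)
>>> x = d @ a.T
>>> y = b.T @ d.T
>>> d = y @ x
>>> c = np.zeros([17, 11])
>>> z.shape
()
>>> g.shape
(3, 3)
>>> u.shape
(5, 3)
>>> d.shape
(5, 5)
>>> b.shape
(3, 5)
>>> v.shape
(17, 11, 3, 3)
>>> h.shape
(3, 3, 5)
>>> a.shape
(5, 3)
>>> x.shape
(17, 5)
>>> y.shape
(5, 17)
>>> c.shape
(17, 11)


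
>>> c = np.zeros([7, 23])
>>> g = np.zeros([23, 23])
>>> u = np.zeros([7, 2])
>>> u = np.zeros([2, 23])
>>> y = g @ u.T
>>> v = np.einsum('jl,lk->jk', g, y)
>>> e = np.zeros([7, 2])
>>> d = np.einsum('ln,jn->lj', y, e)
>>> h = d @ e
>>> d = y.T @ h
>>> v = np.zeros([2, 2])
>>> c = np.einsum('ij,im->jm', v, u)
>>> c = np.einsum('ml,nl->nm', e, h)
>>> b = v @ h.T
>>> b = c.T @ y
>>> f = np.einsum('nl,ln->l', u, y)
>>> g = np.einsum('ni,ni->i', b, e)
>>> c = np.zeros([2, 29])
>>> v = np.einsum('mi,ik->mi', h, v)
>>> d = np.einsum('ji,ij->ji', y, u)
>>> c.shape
(2, 29)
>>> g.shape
(2,)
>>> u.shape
(2, 23)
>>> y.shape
(23, 2)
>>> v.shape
(23, 2)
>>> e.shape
(7, 2)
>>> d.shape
(23, 2)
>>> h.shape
(23, 2)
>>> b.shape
(7, 2)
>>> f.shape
(23,)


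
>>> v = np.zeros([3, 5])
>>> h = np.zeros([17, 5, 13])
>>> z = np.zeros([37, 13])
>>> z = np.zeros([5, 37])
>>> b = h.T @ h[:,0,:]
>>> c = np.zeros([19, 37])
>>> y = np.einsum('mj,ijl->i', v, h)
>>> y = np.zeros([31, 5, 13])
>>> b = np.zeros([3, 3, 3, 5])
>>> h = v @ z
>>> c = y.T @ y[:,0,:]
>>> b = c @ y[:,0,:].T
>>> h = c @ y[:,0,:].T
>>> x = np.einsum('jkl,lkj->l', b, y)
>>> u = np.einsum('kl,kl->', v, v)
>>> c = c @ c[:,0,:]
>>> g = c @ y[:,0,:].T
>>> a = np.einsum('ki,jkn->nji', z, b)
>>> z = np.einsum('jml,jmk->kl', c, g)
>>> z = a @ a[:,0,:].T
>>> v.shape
(3, 5)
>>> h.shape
(13, 5, 31)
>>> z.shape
(31, 13, 31)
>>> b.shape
(13, 5, 31)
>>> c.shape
(13, 5, 13)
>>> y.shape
(31, 5, 13)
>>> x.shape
(31,)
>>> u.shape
()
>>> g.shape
(13, 5, 31)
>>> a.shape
(31, 13, 37)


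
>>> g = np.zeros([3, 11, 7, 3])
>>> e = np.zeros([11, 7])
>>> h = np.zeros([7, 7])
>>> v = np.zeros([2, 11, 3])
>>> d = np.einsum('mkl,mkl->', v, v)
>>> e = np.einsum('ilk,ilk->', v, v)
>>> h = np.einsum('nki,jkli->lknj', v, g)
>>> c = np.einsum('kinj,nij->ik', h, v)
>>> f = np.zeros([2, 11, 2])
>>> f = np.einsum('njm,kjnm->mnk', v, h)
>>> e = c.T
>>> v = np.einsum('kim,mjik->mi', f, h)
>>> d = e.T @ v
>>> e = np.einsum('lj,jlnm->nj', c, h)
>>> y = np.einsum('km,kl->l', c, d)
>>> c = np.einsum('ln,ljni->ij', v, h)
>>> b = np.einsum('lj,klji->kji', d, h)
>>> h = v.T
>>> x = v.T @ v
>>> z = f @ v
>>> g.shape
(3, 11, 7, 3)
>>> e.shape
(2, 7)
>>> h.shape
(2, 7)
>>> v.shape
(7, 2)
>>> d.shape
(11, 2)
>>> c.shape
(3, 11)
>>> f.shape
(3, 2, 7)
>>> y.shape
(2,)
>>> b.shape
(7, 2, 3)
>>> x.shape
(2, 2)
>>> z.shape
(3, 2, 2)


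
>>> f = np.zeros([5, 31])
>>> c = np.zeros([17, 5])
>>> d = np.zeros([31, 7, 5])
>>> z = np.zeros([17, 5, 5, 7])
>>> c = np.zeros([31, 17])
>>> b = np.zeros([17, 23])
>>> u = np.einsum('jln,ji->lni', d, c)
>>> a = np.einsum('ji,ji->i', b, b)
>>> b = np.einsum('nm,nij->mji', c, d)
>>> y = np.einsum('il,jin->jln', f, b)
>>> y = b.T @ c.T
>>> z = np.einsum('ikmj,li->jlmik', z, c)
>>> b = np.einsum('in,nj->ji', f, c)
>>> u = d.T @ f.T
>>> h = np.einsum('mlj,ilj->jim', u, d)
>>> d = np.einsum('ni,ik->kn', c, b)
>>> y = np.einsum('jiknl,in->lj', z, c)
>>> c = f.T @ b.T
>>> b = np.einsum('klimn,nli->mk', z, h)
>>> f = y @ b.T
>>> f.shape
(5, 17)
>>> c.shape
(31, 17)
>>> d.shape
(5, 31)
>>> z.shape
(7, 31, 5, 17, 5)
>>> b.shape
(17, 7)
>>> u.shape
(5, 7, 5)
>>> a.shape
(23,)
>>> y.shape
(5, 7)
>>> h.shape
(5, 31, 5)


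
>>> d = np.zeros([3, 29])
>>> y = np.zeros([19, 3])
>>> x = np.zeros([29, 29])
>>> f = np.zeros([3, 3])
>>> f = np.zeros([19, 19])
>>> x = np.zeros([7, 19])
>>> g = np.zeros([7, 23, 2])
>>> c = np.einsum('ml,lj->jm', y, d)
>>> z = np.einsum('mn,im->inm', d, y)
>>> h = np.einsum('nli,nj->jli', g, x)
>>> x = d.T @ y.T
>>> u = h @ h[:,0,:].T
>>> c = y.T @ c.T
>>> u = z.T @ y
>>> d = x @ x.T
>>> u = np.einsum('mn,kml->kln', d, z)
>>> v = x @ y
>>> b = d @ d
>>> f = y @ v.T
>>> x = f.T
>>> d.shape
(29, 29)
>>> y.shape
(19, 3)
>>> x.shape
(29, 19)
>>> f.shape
(19, 29)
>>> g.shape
(7, 23, 2)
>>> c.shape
(3, 29)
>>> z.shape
(19, 29, 3)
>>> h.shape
(19, 23, 2)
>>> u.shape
(19, 3, 29)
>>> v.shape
(29, 3)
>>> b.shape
(29, 29)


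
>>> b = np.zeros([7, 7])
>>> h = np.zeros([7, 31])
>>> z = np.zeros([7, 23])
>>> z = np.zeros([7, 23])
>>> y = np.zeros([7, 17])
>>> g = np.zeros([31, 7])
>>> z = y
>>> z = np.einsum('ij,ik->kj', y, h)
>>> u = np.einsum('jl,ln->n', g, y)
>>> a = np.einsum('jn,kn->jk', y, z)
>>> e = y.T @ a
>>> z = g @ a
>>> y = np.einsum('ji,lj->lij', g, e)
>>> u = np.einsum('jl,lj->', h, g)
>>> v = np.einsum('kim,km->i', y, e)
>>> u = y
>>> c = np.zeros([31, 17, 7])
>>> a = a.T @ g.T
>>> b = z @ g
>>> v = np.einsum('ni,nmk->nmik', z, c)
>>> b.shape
(31, 7)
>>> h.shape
(7, 31)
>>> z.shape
(31, 31)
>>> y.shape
(17, 7, 31)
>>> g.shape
(31, 7)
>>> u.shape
(17, 7, 31)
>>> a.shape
(31, 31)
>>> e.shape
(17, 31)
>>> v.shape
(31, 17, 31, 7)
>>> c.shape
(31, 17, 7)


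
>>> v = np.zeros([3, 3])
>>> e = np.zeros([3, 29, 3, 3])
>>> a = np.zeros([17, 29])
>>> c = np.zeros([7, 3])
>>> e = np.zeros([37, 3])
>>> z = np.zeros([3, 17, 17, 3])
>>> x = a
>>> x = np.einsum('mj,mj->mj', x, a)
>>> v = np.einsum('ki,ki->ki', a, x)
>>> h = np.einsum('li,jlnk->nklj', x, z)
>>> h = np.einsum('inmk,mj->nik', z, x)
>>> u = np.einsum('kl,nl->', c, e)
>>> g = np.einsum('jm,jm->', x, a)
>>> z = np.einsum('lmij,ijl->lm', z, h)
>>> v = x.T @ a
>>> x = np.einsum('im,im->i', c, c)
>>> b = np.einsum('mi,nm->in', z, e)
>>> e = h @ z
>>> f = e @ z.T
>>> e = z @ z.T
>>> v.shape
(29, 29)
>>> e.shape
(3, 3)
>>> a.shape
(17, 29)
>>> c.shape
(7, 3)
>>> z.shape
(3, 17)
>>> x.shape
(7,)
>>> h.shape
(17, 3, 3)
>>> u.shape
()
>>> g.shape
()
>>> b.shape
(17, 37)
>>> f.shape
(17, 3, 3)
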